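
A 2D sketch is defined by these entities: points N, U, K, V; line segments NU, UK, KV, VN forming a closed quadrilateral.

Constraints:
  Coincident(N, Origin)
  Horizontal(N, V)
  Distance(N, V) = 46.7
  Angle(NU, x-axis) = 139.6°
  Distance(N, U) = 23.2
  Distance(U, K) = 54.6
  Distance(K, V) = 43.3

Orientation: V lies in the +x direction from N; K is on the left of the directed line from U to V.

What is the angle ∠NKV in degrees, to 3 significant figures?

59.0°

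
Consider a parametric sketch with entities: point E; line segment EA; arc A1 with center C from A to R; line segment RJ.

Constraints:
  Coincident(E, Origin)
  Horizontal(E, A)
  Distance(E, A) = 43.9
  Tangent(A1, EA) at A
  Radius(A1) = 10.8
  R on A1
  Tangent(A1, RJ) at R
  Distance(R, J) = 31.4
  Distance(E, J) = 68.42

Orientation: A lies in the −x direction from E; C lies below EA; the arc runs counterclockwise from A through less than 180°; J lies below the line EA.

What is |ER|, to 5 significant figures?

55.826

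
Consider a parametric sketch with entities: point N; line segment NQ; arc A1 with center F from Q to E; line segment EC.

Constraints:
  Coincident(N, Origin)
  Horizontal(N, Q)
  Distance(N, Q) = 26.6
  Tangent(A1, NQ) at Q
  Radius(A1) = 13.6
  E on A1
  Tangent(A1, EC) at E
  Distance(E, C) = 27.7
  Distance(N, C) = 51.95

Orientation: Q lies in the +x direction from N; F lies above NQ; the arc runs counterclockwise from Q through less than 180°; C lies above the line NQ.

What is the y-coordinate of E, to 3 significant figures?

19.5

N is at the origin; NQ is horizontal with |NQ| = 26.6 and Q on the +x side, so Q = (26.6, 0.00). Tangency of A1 to NQ means the radius FQ is perpendicular to NQ, so F = Q + (0, 13.6) = (26.6, 13.6). Since FE ⟂ EC (tangency), |FC| = √(13.6² + 27.7²) = 30.9 regardless of where E sits on A1. So C lies on both circle(N, 51.95) and circle(F, 30.9); the above-NQ intersection is C = (26.9, 44.5). E is the foot of the tangent from C: E = (38.9, 19.5).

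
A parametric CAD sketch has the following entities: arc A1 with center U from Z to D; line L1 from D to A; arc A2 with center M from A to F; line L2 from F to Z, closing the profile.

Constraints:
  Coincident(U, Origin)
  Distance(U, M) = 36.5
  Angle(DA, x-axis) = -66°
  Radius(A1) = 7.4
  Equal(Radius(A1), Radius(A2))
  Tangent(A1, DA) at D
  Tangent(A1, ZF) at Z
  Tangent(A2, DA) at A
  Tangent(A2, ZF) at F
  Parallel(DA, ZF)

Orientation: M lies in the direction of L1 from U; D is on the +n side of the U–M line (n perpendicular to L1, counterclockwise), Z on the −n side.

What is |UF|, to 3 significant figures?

37.2

The slot axis is L1's direction at -66.0°, so u = (cos -66.0°, sin -66.0°) = (0.407, -0.914) and n = (−sin -66.0°, cos -66.0°) = (0.914, 0.407). U is at the origin and M lies 36.5 along u from U, so M = 36.5·u = (14.8, -33.3). Tangency of A1 to both parallel lines with radius 7.4 puts D and Z at U ± 7.4·n: D = (6.76, 3.01), Z = (-6.76, -3.01). Equal radii place A and F the same way about M: A = M + 7.4·n = (21.6, -30.3), F = M − 7.4·n = (8.09, -36.4). Then |UF| = |F − U| = 37.2.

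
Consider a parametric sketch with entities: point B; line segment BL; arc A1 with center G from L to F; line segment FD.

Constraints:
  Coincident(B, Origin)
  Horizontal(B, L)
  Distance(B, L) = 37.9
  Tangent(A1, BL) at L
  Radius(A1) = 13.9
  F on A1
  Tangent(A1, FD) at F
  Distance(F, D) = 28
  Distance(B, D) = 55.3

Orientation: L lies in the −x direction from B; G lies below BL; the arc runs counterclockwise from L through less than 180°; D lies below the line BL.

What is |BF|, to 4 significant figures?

53.86

Checks: |BL| = 37.90 ✓; |GF| = 13.90 ✓; ∠(GF, FD) = 90.00° ✓; |FD| = 28.00 ✓; |BD| = 55.30 ✓.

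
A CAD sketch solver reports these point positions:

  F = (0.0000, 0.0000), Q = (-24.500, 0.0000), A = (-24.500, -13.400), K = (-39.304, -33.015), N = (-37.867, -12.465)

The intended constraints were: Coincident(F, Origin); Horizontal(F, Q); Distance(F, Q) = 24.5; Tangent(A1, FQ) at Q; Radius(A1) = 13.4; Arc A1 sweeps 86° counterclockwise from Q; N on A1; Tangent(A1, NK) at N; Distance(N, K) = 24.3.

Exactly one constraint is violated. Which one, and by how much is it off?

Distance(N, K) = 24.3 — off by 3.70.

F = (0.00, 0.00) ✓; F.y = 0.00, Q.y = 0.00 ✓; |FQ| = 24.50 ✓; ∠(AQ, QF) = 90.00° ✓; |AQ| = 13.40 ✓; bearing(A→N) − bearing(A→Q) = 86.00° ✓; |AN| = 13.40 ✓; ∠(AN, NK) = 90.00° ✓; |NK| = 20.60 ✗.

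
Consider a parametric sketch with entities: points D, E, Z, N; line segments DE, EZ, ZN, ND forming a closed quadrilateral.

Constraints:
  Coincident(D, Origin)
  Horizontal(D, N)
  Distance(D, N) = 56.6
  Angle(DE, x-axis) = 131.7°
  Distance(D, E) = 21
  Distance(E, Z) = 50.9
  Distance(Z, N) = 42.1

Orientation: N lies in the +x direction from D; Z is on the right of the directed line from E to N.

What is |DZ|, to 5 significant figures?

29.905

Checks: |EZ| = 50.90 ✓; |ZN| = 42.10 ✓.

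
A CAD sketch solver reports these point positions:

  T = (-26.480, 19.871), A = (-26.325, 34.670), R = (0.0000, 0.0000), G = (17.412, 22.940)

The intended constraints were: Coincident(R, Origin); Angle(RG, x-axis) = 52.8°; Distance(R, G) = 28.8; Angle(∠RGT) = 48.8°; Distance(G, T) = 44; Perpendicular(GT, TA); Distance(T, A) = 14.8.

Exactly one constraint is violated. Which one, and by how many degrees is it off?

Perpendicular(GT, TA) — off by 4.60°.

R = (0.00, 0.00) ✓; RG at 52.80° ✓; |RG| = 28.80 ✓; ∠RGT = 48.80° ✓; |GT| = 44.00 ✓; ∠(GT, TA) = 94.60° ✗; |TA| = 14.80 ✓.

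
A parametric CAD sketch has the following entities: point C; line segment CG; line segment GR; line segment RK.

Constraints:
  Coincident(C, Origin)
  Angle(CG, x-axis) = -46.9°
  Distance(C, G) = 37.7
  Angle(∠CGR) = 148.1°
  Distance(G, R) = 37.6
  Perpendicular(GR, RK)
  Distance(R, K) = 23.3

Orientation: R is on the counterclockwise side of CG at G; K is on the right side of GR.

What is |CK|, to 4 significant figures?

81.93

C is at the origin; CG runs at -46.9° with length 37.7, so G = 37.7·(cos -46.9°, sin -46.9°) = (25.76, -27.53). ∠CGR = 148.1°, so GR runs at -46.9° + (180° − 148.1°) = -15.00° from the x-axis; with |GR| = 37.6, R = G + 37.6·(cos -15.00°, sin -15.00°) = (62.08, -37.26). The perpendicularity gives RK at right angles to GR; with |RK| = 23.3 on the right of GR, K = R + 23.3·(-0.2588, -0.9659) = (56.05, -59.76). Then |CK| = |K − C| = 81.93.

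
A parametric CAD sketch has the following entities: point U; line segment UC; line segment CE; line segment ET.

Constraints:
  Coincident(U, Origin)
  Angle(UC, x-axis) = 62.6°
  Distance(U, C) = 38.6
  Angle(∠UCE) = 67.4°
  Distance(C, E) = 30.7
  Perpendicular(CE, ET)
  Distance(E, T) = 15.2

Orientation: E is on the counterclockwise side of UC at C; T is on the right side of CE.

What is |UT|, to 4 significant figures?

53.25

U is at the origin; UC runs at 62.6° with length 38.6, so C = 38.6·(cos 62.6°, sin 62.6°) = (17.76, 34.27). ∠UCE = 67.4°, so CE runs at 62.6° + (180° − 67.4°) = 175.2° from the x-axis; with |CE| = 30.7, E = C + 30.7·(cos 175.2°, sin 175.2°) = (-12.83, 36.84). The perpendicularity gives ET at right angles to CE; with |ET| = 15.2 on the right of CE, T = E + 15.2·(0.08368, 0.9965) = (-11.56, 51.99). Then |UT| = |T − U| = 53.25.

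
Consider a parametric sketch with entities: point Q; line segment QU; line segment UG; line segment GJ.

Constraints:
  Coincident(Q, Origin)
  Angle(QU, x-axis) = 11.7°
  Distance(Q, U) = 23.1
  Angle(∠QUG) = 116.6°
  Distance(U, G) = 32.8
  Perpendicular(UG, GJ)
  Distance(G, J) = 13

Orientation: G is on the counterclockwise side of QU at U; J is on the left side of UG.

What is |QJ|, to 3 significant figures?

43.8

∠QUG = 116.6°, so UG runs at 11.7° + (180° − 116.6°) = 75.1° from the x-axis; with |UG| = 32.8, G = U + 32.8·(cos 75.1°, sin 75.1°) = (31.1, 36.4). The perpendicularity gives GJ at right angles to UG; with |GJ| = 13.0 on the left of UG, J = G + 13.0·(-0.966, 0.257) = (18.5, 39.7). Then |QJ| = |J − Q| = 43.8.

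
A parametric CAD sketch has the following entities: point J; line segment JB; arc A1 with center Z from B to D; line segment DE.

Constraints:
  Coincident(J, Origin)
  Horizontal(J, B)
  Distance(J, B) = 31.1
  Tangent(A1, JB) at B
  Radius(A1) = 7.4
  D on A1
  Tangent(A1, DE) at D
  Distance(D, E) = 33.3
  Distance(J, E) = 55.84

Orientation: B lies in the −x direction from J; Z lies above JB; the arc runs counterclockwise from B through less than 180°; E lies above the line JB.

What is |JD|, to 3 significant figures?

26.5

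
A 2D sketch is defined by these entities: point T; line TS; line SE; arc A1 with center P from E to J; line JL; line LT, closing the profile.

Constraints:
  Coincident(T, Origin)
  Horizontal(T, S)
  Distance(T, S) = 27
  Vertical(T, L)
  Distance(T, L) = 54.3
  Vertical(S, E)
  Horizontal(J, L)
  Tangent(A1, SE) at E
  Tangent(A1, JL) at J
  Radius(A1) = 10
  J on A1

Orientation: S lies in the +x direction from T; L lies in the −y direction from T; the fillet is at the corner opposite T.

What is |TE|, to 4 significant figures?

51.88

T is at the origin; TS is horizontal with |TS| = 27.0 and S on the +x side, so S = (27.00, 0.000). T and L share the same x with |TL| = 54.3 and L on the −y side, so L = (0.000, -54.30). The virtual corner opposite T is at (27.00, -54.30). A1 meets SE tangentially, so PE is at right angles to SE and A1 meets JL tangentially, so PJ is at right angles to JL, with radius 10.0, so the center P sits 10.0 in from both sides at P = (17.00, -44.30). That places the tangent points at E = (27.00, -44.30) on SE and J = (17.00, -54.30) on JL. Then |TE| = |E − T| = 51.88.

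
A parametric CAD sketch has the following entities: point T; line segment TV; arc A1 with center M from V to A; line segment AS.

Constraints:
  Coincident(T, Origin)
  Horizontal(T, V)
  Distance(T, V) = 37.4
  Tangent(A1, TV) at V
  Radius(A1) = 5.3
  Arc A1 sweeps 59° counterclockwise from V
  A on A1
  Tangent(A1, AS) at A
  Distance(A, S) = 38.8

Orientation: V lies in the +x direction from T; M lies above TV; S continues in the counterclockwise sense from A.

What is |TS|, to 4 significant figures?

71.54

On A1, V sits at bearing -90° from M; a 59° counterclockwise sweep puts A at bearing -31°, so A = M + 5.3·(cos -31°, sin -31°) = (41.94, 2.570). Tangency of A1 to AS means the radius MA is perpendicular to AS, so AS runs along (−sin -31°, cos -31°); with |AS| = 38.8, S = (61.93, 35.83). Then |TS| = |S − T| = 71.54.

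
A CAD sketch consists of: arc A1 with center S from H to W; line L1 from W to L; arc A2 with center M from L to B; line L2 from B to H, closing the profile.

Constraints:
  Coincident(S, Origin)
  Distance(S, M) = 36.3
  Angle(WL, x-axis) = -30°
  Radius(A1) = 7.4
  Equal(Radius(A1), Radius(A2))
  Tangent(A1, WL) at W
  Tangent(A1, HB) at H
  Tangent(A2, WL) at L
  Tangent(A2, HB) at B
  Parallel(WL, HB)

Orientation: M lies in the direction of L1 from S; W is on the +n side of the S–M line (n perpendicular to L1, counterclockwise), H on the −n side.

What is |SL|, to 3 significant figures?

37.0

The slot axis is L1's direction at -30.0°, so u = (cos -30.0°, sin -30.0°) = (0.866, -0.500) and n = (−sin -30.0°, cos -30.0°) = (0.500, 0.866). S is at the origin and M lies 36.3 along u from S, so M = 36.3·u = (31.4, -18.1). Tangency of A1 to both parallel lines with radius 7.4 puts W and H at S ± 7.4·n: W = (3.70, 6.41), H = (-3.70, -6.41). Equal radii place L and B the same way about M: L = M + 7.4·n = (35.1, -11.7), B = M − 7.4·n = (27.7, -24.6). Then |SL| = |L − S| = 37.0.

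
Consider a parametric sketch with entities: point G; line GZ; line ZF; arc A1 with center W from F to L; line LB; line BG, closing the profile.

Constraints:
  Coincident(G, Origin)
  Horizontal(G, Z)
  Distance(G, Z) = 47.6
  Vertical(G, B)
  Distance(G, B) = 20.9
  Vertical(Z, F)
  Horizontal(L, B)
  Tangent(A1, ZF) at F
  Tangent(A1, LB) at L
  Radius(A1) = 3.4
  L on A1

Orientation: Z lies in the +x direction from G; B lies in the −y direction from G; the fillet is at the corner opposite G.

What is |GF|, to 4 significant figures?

50.71

The virtual corner opposite G is at (47.60, -20.90). A1 meets ZF tangentially, so WF is at right angles to ZF and tangency of A1 to LB means the radius WL is perpendicular to LB, with radius 3.4, so the center W sits 3.4 in from both sides at W = (44.20, -17.50). That places the tangent points at F = (47.60, -17.50) on ZF and L = (44.20, -20.90) on LB. Then |GF| = |F − G| = 50.71.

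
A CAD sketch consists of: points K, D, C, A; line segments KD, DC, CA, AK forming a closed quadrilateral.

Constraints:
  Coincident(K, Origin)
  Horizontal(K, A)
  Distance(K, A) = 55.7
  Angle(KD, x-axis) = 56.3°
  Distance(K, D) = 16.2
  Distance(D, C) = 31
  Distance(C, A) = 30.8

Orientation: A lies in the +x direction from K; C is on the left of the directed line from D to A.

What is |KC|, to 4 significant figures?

45.30

K is at the origin; KA is horizontal with |KA| = 55.7 and A in +x, so A = (55.7, 0). KD runs at 56.3° with |KD| = 16.2, so D = (8.988, 13.48). C is determined by |DC| = 31.0 and |CA| = 30.8 together: it lies at the intersection of circle(D, 31.0) and circle(A, 30.8). With |DA| = 48.62, the foot of the radical line on DA is 24.44 from D and the perpendicular offset is √(31.0² − 24.44²) = 19.08. Taking the left-of-DA solution: C = (37.75, 25.03).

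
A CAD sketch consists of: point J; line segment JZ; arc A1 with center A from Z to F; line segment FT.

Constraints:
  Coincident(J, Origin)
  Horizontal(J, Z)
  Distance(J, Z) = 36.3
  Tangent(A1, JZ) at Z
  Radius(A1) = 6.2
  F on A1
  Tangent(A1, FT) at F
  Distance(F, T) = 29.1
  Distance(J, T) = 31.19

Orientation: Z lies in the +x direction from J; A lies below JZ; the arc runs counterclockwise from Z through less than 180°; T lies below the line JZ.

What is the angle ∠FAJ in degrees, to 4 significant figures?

23.35°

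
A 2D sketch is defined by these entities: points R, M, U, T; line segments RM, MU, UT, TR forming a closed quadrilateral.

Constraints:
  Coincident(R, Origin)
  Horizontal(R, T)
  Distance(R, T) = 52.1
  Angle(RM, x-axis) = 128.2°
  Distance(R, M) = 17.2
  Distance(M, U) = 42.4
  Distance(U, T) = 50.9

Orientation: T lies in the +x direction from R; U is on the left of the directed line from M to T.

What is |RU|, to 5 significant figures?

46.302

Checks: |MU| = 42.40 ✓; |UT| = 50.90 ✓.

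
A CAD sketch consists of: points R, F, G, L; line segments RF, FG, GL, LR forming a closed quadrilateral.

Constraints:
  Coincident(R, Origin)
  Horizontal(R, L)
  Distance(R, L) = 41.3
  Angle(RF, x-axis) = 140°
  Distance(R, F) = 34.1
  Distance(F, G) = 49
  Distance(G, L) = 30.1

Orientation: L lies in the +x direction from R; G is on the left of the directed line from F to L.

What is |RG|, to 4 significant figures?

32.97

R is at the origin; RL is horizontal with |RL| = 41.3 and L in +x, so L = (41.3, 0). RF runs at 140.0° with |RF| = 34.1, so F = (-26.12, 21.92). G is determined by |FG| = 49.0 and |GL| = 30.1 together: it lies at the intersection of circle(F, 49.0) and circle(L, 30.1). With |FL| = 70.90, the foot of the radical line on FL is 45.99 from F and the perpendicular offset is √(49.0² − 45.99²) = 16.91. Taking the left-of-FL solution: G = (22.84, 23.78).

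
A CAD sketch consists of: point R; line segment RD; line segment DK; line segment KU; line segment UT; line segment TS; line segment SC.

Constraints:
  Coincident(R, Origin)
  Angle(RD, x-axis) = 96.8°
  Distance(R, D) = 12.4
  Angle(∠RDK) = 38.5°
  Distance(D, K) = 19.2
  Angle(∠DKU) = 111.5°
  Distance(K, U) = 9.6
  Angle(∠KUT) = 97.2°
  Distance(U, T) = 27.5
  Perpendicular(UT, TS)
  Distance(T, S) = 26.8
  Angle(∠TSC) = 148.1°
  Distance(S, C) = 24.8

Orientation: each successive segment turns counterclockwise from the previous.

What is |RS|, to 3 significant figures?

25.6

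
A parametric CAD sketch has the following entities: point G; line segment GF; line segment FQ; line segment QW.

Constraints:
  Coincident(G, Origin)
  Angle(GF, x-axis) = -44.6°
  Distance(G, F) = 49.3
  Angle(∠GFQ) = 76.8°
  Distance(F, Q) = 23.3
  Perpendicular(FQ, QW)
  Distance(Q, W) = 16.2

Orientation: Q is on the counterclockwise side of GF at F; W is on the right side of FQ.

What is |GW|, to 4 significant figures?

65.32

G is at the origin; GF runs at -44.6° with length 49.3, so F = 49.3·(cos -44.6°, sin -44.6°) = (35.10, -34.62). ∠GFQ = 76.8°, so FQ runs at -44.6° + (180° − 76.8°) = 58.60° from the x-axis; with |FQ| = 23.3, Q = F + 23.3·(cos 58.60°, sin 58.60°) = (47.24, -14.73). FQ ⟂ QW; with |QW| = 16.2 on the right of FQ, W = Q + 16.2·(0.8536, -0.5210) = (61.07, -23.17). Then |GW| = |W − G| = 65.32.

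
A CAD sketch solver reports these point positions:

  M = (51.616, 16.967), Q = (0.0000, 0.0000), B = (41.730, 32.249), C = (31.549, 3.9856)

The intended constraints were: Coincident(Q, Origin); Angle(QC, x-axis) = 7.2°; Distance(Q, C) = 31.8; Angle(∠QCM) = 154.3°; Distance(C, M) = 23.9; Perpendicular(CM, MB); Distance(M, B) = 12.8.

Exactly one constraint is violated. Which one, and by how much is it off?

Distance(M, B) = 12.8 — off by 5.40.

Q = (0.00, 0.00) ✓; QC at 7.200° ✓; |QC| = 31.80 ✓; ∠QCM = 154.3° ✓; |CM| = 23.90 ✓; ∠(CM, MB) = 90.00° ✓; |MB| = 18.20 ✗.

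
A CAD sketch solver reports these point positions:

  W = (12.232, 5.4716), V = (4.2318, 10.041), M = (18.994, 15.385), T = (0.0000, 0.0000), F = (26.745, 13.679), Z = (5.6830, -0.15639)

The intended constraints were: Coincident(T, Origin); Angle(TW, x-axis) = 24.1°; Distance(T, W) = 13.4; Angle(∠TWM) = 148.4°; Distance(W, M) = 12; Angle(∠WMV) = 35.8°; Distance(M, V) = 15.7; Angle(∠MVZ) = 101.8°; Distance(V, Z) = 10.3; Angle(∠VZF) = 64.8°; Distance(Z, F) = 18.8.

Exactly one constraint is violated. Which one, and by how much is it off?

Distance(Z, F) = 18.8 — off by 6.40.

T = (0.00, 0.00) ✓; TW at 24.10° ✓; |TW| = 13.40 ✓; ∠TWM = 148.4° ✓; |WM| = 12.00 ✓; ∠WMV = 35.80° ✓; |MV| = 15.70 ✓; ∠MVZ = 101.8° ✓; |VZ| = 10.30 ✓; ∠VZF = 64.80° ✓; |ZF| = 25.20 ✗.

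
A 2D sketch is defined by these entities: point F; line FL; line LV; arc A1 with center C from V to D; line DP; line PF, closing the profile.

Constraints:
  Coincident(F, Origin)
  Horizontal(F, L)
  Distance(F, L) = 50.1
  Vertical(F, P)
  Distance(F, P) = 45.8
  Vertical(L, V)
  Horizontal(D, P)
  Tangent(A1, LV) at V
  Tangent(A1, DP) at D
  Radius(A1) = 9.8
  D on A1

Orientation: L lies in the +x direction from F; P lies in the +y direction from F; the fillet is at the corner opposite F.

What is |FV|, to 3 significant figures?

61.7

The virtual corner opposite F is at (50.1, 45.8). A1 meets LV tangentially, so CV is at right angles to LV and since A1 is tangent to DP there, CD ⟂ DP, with radius 9.8, so the center C sits 9.8 in from both sides at C = (40.3, 36.0). That places the tangent points at V = (50.1, 36.0) on LV and D = (40.3, 45.8) on DP. Then |FV| = |V − F| = 61.7.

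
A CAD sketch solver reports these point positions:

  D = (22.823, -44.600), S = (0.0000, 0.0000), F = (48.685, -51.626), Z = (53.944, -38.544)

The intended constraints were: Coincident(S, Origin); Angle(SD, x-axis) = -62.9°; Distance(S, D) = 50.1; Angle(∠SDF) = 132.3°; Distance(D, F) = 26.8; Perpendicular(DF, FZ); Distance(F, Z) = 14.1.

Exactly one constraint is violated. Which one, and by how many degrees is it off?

Perpendicular(DF, FZ) — off by 6.70°.

S = (0.00, 0.00) ✓; SD at -62.90° ✓; |SD| = 50.10 ✓; ∠SDF = 132.3° ✓; |DF| = 26.80 ✓; ∠(DF, FZ) = 83.30° ✗; |FZ| = 14.10 ✓.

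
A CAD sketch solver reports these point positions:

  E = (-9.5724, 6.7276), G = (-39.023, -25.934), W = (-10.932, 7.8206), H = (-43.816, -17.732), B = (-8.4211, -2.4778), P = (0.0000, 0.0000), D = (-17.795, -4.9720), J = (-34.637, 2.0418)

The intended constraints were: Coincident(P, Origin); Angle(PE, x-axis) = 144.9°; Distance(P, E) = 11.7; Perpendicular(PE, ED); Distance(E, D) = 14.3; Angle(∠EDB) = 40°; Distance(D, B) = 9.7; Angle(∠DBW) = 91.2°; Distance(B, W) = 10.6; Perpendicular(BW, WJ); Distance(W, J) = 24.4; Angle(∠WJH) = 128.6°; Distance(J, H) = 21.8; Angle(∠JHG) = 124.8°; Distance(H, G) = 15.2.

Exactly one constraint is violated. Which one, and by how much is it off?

Distance(H, G) = 15.2 — off by 5.70.

P = (0.00, 0.00) ✓; PE at 144.9° ✓; |PE| = 11.70 ✓; ∠(PE, ED) = 90.00° ✓; |ED| = 14.30 ✓; ∠EDB = 40.00° ✓; |DB| = 9.700 ✓; ∠DBW = 91.20° ✓; |BW| = 10.60 ✓; ∠(BW, WJ) = 90.00° ✓; |WJ| = 24.40 ✓; ∠WJH = 128.6° ✓; |JH| = 21.80 ✓; ∠JHG = 124.8° ✓; |HG| = 9.500 ✗.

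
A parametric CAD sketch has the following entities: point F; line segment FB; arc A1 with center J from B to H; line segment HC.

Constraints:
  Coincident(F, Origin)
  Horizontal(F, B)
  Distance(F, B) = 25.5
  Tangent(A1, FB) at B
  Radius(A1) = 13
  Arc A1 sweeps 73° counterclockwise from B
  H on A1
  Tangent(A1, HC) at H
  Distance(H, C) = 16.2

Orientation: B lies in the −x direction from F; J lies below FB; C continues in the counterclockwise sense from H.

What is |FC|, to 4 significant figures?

49.30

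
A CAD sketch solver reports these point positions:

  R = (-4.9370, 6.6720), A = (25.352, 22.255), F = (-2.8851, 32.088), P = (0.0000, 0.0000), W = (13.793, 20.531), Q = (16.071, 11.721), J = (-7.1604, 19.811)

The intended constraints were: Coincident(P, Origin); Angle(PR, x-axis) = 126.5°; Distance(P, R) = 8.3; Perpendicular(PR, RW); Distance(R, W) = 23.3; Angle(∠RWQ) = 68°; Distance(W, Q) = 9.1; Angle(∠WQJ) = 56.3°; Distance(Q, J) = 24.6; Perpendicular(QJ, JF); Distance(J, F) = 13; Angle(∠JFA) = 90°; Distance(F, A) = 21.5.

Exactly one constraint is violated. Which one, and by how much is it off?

Distance(F, A) = 21.5 — off by 8.40.

P = (0.00, 0.00) ✓; PR at 126.5° ✓; |PR| = 8.300 ✓; ∠(PR, RW) = 90.00° ✓; |RW| = 23.30 ✓; ∠RWQ = 68.00° ✓; |WQ| = 9.100 ✓; ∠WQJ = 56.30° ✓; |QJ| = 24.60 ✓; ∠(QJ, JF) = 90.00° ✓; |JF| = 13.00 ✓; ∠JFA = 90.00° ✓; |FA| = 29.90 ✗.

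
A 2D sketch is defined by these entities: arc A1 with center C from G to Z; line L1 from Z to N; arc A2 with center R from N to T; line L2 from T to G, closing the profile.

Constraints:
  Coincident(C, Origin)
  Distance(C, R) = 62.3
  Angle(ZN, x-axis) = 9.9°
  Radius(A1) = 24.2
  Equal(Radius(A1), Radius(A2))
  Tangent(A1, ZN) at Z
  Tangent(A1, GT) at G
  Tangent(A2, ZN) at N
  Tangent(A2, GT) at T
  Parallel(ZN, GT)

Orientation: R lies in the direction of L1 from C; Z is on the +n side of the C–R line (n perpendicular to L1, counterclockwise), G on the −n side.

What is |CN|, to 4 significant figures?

66.84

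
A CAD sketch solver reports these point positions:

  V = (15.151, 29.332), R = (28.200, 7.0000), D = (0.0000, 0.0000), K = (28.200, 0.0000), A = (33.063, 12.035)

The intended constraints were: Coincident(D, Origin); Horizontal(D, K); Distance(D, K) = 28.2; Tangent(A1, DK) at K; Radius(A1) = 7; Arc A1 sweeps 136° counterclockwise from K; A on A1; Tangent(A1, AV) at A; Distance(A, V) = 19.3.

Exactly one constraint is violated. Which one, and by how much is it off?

Distance(A, V) = 19.3 — off by 5.60.

D = (0.00, 0.00) ✓; D.y = 0.00, K.y = 0.00 ✓; |DK| = 28.20 ✓; ∠(RK, KD) = 90.00° ✓; |RK| = 7.000 ✓; bearing(R→A) − bearing(R→K) = 136.0° ✓; |RA| = 7.000 ✓; ∠(RA, AV) = 89.99° ✓; |AV| = 24.90 ✗.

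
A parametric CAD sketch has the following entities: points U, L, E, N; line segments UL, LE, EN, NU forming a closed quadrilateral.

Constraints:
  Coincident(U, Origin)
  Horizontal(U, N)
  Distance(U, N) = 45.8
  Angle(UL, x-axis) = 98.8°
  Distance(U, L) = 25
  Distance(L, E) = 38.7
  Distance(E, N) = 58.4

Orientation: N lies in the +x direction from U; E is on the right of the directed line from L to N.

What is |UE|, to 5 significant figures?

17.308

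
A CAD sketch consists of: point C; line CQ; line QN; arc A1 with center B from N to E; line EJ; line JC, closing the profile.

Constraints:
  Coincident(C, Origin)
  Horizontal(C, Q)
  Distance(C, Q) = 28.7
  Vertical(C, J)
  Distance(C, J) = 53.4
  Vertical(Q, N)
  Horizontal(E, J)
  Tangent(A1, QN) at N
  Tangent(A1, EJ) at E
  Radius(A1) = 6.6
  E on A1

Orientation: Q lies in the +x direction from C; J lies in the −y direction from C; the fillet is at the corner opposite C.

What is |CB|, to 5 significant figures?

51.756

C is at the origin; C and Q share the same y with |CQ| = 28.7 and Q on the +x side, so Q = (28.700, 0.0000). C and J share the same x with |CJ| = 53.4 and J on the −y side, so J = (0.0000, -53.400). The virtual corner opposite C is at (28.700, -53.400). Since A1 is tangent to QN there, BN ⟂ QN and tangency of A1 to EJ means the radius BE is perpendicular to EJ, with radius 6.6, so the center B sits 6.6 in from both sides at B = (22.100, -46.800). Then |CB| = |B − C| = 51.756.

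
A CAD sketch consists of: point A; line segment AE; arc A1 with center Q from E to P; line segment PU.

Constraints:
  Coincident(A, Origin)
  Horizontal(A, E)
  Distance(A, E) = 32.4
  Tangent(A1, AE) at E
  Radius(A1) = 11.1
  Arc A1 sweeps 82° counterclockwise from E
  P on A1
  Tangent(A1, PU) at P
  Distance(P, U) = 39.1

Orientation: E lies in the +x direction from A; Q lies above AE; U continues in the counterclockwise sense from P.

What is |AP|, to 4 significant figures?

44.43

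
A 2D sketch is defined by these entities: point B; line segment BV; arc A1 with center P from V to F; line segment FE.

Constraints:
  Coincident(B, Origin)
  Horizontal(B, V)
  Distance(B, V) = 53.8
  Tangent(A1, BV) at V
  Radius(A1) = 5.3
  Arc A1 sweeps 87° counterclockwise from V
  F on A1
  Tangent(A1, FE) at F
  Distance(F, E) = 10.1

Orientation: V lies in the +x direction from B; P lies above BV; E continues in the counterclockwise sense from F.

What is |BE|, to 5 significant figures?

61.506

B is at the origin; BV is horizontal with |BV| = 53.8 and V on the +x side, so V = (53.800, 0.0000). Since A1 is tangent to BV there, PV ⟂ BV, so P = V + (0, 5.3) = (53.800, 5.3000). On A1, V sits at bearing -90° from P; an 87° counterclockwise sweep puts F at bearing -3°, so F = P + 5.3·(cos -3°, sin -3°) = (59.093, 5.0226). Tangency of A1 to FE means the radius PF is perpendicular to FE, so FE runs along (−sin -3°, cos -3°); with |FE| = 10.1, E = (59.621, 15.109). Then |BE| = |E − B| = 61.506.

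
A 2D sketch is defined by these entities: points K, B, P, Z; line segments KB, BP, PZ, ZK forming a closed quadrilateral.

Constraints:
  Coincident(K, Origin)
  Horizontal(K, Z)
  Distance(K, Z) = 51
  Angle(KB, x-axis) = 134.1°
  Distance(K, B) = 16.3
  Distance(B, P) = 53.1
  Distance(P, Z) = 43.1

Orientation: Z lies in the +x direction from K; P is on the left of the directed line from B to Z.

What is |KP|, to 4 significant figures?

52.07

K is at the origin; KZ is horizontal with |KZ| = 51.0 and Z in +x, so Z = (51.0, 0). KB runs at 134.1° with |KB| = 16.3, so B = (-11.34, 11.71). P is determined by |BP| = 53.1 and |PZ| = 43.1 together: it lies at the intersection of circle(B, 53.1) and circle(Z, 43.1). With |BZ| = 63.43, the foot of the radical line on BZ is 39.30 from B and the perpendicular offset is √(53.1² − 39.30²) = 35.71. Taking the left-of-BZ solution: P = (33.87, 39.55).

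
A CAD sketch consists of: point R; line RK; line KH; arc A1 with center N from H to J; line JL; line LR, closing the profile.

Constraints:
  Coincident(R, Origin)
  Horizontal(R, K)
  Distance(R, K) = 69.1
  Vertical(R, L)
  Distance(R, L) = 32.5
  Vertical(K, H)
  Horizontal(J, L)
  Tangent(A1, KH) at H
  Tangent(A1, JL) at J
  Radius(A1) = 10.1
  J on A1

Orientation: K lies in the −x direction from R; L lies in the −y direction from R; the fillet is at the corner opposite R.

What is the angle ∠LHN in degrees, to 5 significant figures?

8.3158°

R is at the origin; R and K share the same y with |RK| = 69.1 and K on the −x side, so K = (-69.100, 0.0000). R and L share the same x with |RL| = 32.5 and L on the −y side, so L = (0.0000, -32.500). The virtual corner opposite R is at (-69.100, -32.500). Tangency of A1 to KH means the radius NH is perpendicular to KH and since A1 is tangent to JL there, NJ ⟂ JL, with radius 10.1, so the center N sits 10.1 in from both sides at N = (-59.000, -22.400). That places the tangent points at H = (-69.100, -22.400) on KH and J = (-59.000, -32.500) on JL. Then cos ∠LHN = HL·HN / (|HL||HN|), giving 8.3158°.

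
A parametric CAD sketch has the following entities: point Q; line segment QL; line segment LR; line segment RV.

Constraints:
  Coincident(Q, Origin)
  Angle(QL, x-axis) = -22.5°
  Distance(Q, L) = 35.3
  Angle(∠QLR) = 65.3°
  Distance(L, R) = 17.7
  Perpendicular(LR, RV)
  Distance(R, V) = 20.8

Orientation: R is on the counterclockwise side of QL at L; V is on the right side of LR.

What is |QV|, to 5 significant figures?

52.953

Q is at the origin; QL runs at -22.5° with length 35.3, so L = 35.3·(cos -22.5°, sin -22.5°) = (32.613, -13.509). ∠QLR = 65.3°, so LR runs at -22.5° + (180° − 65.3°) = 92.200° from the x-axis; with |LR| = 17.7, R = L + 17.7·(cos 92.200°, sin 92.200°) = (31.933, 4.1782). The perpendicularity gives RV at right angles to LR; with |RV| = 20.8 on the right of LR, V = R + 20.8·(0.99926, 0.038388) = (52.718, 4.9767). Then |QV| = |V − Q| = 52.953.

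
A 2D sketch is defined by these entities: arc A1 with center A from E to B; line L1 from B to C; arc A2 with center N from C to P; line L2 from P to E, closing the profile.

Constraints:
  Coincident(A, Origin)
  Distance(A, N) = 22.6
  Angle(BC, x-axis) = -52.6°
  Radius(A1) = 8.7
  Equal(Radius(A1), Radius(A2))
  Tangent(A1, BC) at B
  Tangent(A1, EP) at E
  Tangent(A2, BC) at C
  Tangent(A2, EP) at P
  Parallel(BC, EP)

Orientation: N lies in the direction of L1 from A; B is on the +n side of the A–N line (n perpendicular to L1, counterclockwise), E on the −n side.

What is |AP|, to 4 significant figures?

24.22

The slot axis is L1's direction at -52.6°, so u = (cos -52.6°, sin -52.6°) = (0.6074, -0.7944) and n = (−sin -52.6°, cos -52.6°) = (0.7944, 0.6074). A is at the origin and N lies 22.6 along u from A, so N = 22.6·u = (13.73, -17.95). Tangency of A1 to both parallel lines with radius 8.7 puts B and E at A ± 8.7·n: B = (6.911, 5.284), E = (-6.911, -5.284). Equal radii place C and P the same way about N: C = N + 8.7·n = (20.64, -12.67), P = N − 8.7·n = (6.815, -23.24). Then |AP| = |P − A| = 24.22.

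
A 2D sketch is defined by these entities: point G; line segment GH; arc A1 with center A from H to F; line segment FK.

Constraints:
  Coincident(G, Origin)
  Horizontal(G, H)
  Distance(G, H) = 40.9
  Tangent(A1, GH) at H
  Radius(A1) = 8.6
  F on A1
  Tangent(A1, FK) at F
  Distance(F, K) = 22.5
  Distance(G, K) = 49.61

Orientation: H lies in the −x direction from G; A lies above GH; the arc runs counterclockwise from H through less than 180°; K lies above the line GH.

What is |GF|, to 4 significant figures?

34.17

G is at the origin; GH is horizontal with |GH| = 40.9 and H on the −x side, so H = (-40.90, 0.000). The tangent condition forces AH to be normal to GH, so A = H + (0, 8.6) = (-40.90, 8.600). Since AF ⟂ FK (tangency), |AK| = √(8.6² + 22.5²) = 24.09 regardless of where F sits on A1. So K lies on both circle(G, 49.61) and circle(A, 24.09); the above-GH intersection is K = (-37.53, 32.45). F is the foot of the tangent from K: F = (-32.52, 10.51).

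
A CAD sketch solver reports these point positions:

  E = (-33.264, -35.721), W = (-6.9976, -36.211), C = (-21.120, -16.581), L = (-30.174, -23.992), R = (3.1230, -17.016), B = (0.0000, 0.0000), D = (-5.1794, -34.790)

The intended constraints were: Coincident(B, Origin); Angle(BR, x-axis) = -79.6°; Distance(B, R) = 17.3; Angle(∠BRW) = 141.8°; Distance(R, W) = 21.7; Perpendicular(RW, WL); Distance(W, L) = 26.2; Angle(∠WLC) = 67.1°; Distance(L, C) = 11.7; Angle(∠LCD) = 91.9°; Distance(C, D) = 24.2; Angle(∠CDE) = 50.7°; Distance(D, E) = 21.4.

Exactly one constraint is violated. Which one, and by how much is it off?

Distance(D, E) = 21.4 — off by 6.70.

B = (0.00, 0.00) ✓; BR at -79.60° ✓; |BR| = 17.30 ✓; ∠BRW = 141.8° ✓; |RW| = 21.70 ✓; ∠(RW, WL) = 90.00° ✓; |WL| = 26.20 ✓; ∠WLC = 67.10° ✓; |LC| = 11.70 ✓; ∠LCD = 91.90° ✓; |CD| = 24.20 ✓; ∠CDE = 50.70° ✓; |DE| = 28.10 ✗.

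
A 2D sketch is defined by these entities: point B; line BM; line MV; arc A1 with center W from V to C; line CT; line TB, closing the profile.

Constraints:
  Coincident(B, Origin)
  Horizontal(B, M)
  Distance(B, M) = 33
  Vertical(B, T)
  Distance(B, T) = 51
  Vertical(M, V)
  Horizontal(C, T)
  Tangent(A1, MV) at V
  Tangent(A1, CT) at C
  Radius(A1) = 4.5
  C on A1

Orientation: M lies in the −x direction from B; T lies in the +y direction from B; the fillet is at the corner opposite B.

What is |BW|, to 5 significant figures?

54.539

B and T share the same x with |BT| = 51.0 and T on the +y side, so T = (0.0000, 51.000). The virtual corner opposite B is at (-33.000, 51.000). The tangent condition forces WV to be normal to MV and tangency of A1 to CT means the radius WC is perpendicular to CT, with radius 4.5, so the center W sits 4.5 in from both sides at W = (-28.500, 46.500). Then |BW| = |W − B| = 54.539.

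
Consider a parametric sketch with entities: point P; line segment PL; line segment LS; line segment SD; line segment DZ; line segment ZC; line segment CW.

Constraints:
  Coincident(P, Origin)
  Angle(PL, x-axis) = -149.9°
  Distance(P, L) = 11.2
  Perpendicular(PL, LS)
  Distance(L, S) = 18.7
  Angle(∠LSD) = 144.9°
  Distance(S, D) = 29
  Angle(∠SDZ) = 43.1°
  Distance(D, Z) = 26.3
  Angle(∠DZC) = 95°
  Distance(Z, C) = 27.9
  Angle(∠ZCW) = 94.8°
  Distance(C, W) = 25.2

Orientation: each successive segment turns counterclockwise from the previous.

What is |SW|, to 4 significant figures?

21.19

∠DZC = 95.0° gives ZC at -162.9° from the x-axis; with |ZC| = 27.9, C = (-10.55, -17.80). ∠ZCW = 94.8° gives CW at -77.70° from the x-axis; with |CW| = 25.2, W = (-5.179, -42.42). Then |SW| = |W − S| = 21.19.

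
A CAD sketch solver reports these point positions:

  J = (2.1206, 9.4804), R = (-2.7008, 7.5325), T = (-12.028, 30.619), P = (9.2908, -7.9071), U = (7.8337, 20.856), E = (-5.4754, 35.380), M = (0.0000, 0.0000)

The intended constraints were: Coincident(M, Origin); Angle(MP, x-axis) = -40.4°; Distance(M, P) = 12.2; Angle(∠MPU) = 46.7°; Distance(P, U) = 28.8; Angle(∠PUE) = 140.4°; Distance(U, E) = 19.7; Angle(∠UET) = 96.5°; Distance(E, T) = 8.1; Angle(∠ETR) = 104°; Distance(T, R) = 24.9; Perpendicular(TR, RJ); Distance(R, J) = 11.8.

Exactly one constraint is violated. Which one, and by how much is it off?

Distance(R, J) = 11.8 — off by 6.60.

M = (0.00, 0.00) ✓; MP at -40.40° ✓; |MP| = 12.20 ✓; ∠MPU = 46.70° ✓; |PU| = 28.80 ✓; ∠PUE = 140.4° ✓; |UE| = 19.70 ✓; ∠UET = 96.50° ✓; |ET| = 8.100 ✓; ∠ETR = 104.0° ✓; |TR| = 24.90 ✓; ∠(TR, RJ) = 90.00° ✓; |RJ| = 5.200 ✗.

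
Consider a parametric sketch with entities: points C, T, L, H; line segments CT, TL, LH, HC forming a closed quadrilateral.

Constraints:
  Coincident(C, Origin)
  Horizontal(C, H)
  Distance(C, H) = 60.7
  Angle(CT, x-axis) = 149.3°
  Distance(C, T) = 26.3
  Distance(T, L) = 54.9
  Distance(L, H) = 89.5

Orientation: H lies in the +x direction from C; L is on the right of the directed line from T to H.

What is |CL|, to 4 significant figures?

45.36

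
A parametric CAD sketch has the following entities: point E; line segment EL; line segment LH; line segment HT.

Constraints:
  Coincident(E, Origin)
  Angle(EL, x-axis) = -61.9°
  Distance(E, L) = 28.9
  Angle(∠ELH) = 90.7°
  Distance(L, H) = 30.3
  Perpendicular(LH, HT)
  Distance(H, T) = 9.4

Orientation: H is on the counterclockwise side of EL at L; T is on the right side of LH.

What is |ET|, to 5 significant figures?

49.054

∠ELH = 90.7°, so LH runs at -61.9° + (180° − 90.7°) = 27.400° from the x-axis; with |LH| = 30.3, H = L + 30.3·(cos 27.400°, sin 27.400°) = (40.513, -11.549). LH ⟂ HT; with |HT| = 9.4 on the right of LH, T = H + 9.4·(0.46020, -0.88782) = (44.839, -19.895). Then |ET| = |T − E| = 49.054.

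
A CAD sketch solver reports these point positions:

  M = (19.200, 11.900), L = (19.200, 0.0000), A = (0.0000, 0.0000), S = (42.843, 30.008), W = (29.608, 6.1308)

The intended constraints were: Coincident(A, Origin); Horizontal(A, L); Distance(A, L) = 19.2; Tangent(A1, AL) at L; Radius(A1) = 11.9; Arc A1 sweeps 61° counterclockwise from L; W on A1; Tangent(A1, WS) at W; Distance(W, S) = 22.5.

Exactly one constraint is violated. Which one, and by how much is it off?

Distance(W, S) = 22.5 — off by 4.80.

A = (0.00, 0.00) ✓; A.y = 0.00, L.y = 0.00 ✓; |AL| = 19.20 ✓; ∠(ML, LA) = 90.00° ✓; |ML| = 11.90 ✓; bearing(M→W) − bearing(M→L) = 61.00° ✓; |MW| = 11.90 ✓; ∠(MW, WS) = 90.00° ✓; |WS| = 27.30 ✗.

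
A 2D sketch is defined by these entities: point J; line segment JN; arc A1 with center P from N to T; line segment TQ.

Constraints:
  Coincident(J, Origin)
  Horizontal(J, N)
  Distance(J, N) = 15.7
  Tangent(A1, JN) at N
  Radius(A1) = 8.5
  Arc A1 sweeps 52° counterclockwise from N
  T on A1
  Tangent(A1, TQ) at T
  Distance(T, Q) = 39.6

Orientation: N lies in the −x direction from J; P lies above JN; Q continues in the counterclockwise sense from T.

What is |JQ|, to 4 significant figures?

37.75

On A1, N sits at bearing -90° from P; a 52° counterclockwise sweep puts T at bearing -38°, so T = P + 8.5·(cos -38°, sin -38°) = (-9.002, 3.267). A1 meets TQ tangentially, so PT is at right angles to TQ, so TQ runs along (−sin -38°, cos -38°); with |TQ| = 39.6, Q = (15.38, 34.47). Then |JQ| = |Q − J| = 37.75.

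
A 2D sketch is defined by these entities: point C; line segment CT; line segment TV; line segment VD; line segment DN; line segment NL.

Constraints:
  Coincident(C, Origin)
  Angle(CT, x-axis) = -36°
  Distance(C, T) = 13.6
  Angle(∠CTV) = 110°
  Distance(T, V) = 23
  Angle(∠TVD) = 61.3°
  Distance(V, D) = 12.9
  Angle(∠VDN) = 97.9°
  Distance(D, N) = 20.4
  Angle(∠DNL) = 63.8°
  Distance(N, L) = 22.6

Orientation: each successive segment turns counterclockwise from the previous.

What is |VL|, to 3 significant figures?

14.3

C is at the origin; CT runs at -36.0° with length 13.6, so T = (11.0, -7.99). ∠CTV = 110.0° gives TV at 34.0° from the x-axis; with |TV| = 23.0, V = (30.1, 4.87). ∠TVD = 61.3° gives VD at 153° from the x-axis; with |VD| = 12.9, D = (18.6, 10.8). ∠VDN = 97.9° gives DN at -125° from the x-axis; with |DN| = 20.4, N = (6.85, -5.89). ∠DNL = 63.8° gives NL at -9.00° from the x-axis; with |NL| = 22.6, L = (29.2, -9.42). Then |VL| = |L − V| = 14.3.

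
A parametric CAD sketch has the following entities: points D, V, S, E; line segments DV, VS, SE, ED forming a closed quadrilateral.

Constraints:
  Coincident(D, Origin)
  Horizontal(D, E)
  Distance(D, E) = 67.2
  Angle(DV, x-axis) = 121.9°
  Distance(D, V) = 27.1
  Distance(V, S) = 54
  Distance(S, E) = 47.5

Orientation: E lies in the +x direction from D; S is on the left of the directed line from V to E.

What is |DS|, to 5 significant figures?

53.060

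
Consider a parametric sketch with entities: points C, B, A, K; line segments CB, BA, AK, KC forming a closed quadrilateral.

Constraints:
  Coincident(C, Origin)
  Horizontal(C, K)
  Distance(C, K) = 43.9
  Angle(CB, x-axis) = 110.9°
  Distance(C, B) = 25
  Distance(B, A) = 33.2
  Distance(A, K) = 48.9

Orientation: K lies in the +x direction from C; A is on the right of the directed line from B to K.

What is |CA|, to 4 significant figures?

10.33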